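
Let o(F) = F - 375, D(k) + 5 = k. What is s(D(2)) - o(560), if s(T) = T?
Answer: -188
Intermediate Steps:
D(k) = -5 + k
o(F) = -375 + F
s(D(2)) - o(560) = (-5 + 2) - (-375 + 560) = -3 - 1*185 = -3 - 185 = -188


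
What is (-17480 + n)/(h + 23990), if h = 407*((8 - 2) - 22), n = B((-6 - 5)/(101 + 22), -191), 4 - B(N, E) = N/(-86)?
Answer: -184861139/184882284 ≈ -0.99989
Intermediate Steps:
B(N, E) = 4 + N/86 (B(N, E) = 4 - N/(-86) = 4 - N*(-1)/86 = 4 - (-1)*N/86 = 4 + N/86)
n = 42301/10578 (n = 4 + ((-6 - 5)/(101 + 22))/86 = 4 + (-11/123)/86 = 4 + (-11*1/123)/86 = 4 + (1/86)*(-11/123) = 4 - 11/10578 = 42301/10578 ≈ 3.9990)
h = -6512 (h = 407*(6 - 22) = 407*(-16) = -6512)
(-17480 + n)/(h + 23990) = (-17480 + 42301/10578)/(-6512 + 23990) = -184861139/10578/17478 = -184861139/10578*1/17478 = -184861139/184882284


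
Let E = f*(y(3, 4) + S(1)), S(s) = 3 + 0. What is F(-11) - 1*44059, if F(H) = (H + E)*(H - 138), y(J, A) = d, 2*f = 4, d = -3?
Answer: -42420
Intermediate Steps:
f = 2 (f = (½)*4 = 2)
S(s) = 3
y(J, A) = -3
E = 0 (E = 2*(-3 + 3) = 2*0 = 0)
F(H) = H*(-138 + H) (F(H) = (H + 0)*(H - 138) = H*(-138 + H))
F(-11) - 1*44059 = -11*(-138 - 11) - 1*44059 = -11*(-149) - 44059 = 1639 - 44059 = -42420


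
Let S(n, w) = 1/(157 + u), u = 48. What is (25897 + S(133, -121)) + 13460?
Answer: 8068186/205 ≈ 39357.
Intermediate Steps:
S(n, w) = 1/205 (S(n, w) = 1/(157 + 48) = 1/205)
(25897 + S(133, -121)) + 13460 = (25897 + 1/205) + 13460 = 5308886/205 + 13460 = 8068186/205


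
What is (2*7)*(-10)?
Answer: -140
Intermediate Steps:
(2*7)*(-10) = 14*(-10) = -140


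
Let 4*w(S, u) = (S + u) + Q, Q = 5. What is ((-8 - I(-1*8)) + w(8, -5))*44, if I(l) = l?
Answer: 88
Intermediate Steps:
w(S, u) = 5/4 + S/4 + u/4 (w(S, u) = ((S + u) + 5)/4 = (5 + S + u)/4 = 5/4 + S/4 + u/4)
((-8 - I(-1*8)) + w(8, -5))*44 = ((-8 - (-1)*8) + (5/4 + (1/4)*8 + (1/4)*(-5)))*44 = ((-8 - 1*(-8)) + (5/4 + 2 - 5/4))*44 = ((-8 + 8) + 2)*44 = (0 + 2)*44 = 2*44 = 88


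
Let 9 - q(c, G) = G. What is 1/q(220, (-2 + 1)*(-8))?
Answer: 1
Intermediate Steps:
q(c, G) = 9 - G
1/q(220, (-2 + 1)*(-8)) = 1/(9 - (-2 + 1)*(-8)) = 1/(9 - (-1)*(-8)) = 1/(9 - 1*8) = 1/(9 - 8) = 1/1 = 1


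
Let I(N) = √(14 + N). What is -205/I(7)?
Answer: -205*√21/21 ≈ -44.735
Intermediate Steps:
-205/I(7) = -205/√(14 + 7) = -205*√21/21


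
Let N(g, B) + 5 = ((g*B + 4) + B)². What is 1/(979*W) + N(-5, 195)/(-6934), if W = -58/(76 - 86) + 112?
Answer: -347230431231/3998359354 ≈ -86.843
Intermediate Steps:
W = 589/5 (W = -58/(-10) + 112 = -58*(-⅒) + 112 = 29/5 + 112 = 589/5 ≈ 117.80)
N(g, B) = -5 + (4 + B + B*g)² (N(g, B) = -5 + ((g*B + 4) + B)² = -5 + ((B*g + 4) + B)² = -5 + ((4 + B*g) + B)² = -5 + (4 + B + B*g)²)
1/(979*W) + N(-5, 195)/(-6934) = 1/(979*(589/5)) + (-5 + (4 + 195 + 195*(-5))²)/(-6934) = (1/979)*(5/589) + (-5 + (4 + 195 - 975)²)*(-1/6934) = 5/576631 + (-5 + (-776)²)*(-1/6934) = 5/576631 + (-5 + 602176)*(-1/6934) = 5/576631 + 602171*(-1/6934) = 5/576631 - 602171/6934 = -347230431231/3998359354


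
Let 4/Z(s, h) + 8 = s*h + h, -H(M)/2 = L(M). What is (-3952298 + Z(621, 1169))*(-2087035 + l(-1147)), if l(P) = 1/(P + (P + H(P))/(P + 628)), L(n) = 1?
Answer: 148477281273177679023491/18000335160 ≈ 8.2486e+12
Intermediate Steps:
H(M) = -2 (H(M) = -2*1 = -2)
Z(s, h) = 4/(-8 + h + h*s) (Z(s, h) = 4/(-8 + (s*h + h)) = 4/(-8 + (h*s + h)) = 4/(-8 + (h + h*s)) = 4/(-8 + h + h*s))
l(P) = 1/(P + (-2 + P)/(628 + P)) (l(P) = 1/(P + (P - 2)/(P + 628)) = 1/(P + (-2 + P)/(628 + P)))
(-3952298 + Z(621, 1169))*(-2087035 + l(-1147)) = (-3952298 + 4/(-8 + 1169 + 1169*621))*(-2087035 + (628 - 1147)/(-2 + (-1147)**2 + 629*(-1147))) = (-3952298 + 4/(-8 + 1169 + 725949))*(-2087035 - 519/(-2 + 1315609 - 721463)) = (-3952298 + 4/727110)*(-2087035 - 519/594144) = (-3952298 + 4*(1/727110))*(-2087035 + (1/594144)*(-519)) = (-3952298 + 2/363555)*(-2087035 - 173/198048) = -1436877699388/363555*(-413333107853/198048) = 148477281273177679023491/18000335160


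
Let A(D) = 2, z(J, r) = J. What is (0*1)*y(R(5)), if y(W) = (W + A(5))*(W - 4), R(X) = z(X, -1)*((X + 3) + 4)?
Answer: 0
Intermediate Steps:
R(X) = X*(7 + X) (R(X) = X*((X + 3) + 4) = X*((3 + X) + 4) = X*(7 + X))
y(W) = (-4 + W)*(2 + W) (y(W) = (W + 2)*(W - 4) = (2 + W)*(-4 + W) = (-4 + W)*(2 + W))
(0*1)*y(R(5)) = (0*1)*(-8 + (5*(7 + 5))² - 10*(7 + 5)) = 0*(-8 + (5*12)² - 10*12) = 0*(-8 + 60² - 2*60) = 0*(-8 + 3600 - 120) = 0*3472 = 0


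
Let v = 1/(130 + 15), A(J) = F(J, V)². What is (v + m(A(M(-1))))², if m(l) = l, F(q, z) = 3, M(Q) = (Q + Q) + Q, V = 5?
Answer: 1705636/21025 ≈ 81.124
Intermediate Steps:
M(Q) = 3*Q (M(Q) = 2*Q + Q = 3*Q)
A(J) = 9 (A(J) = 3² = 9)
v = 1/145 ≈ 0.0068966
(v + m(A(M(-1))))² = (1/145 + 9)² = (1306/145)² = 1705636/21025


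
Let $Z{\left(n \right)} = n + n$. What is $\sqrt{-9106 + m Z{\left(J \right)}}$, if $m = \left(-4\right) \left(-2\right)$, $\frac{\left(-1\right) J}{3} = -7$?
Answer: $i \sqrt{8770} \approx 93.648 i$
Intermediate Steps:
$J = 21$ ($J = \left(-3\right) \left(-7\right) = 21$)
$Z{\left(n \right)} = 2 n$
$m = 8$
$\sqrt{-9106 + m Z{\left(J \right)}} = \sqrt{-9106 + 8 \cdot 2 \cdot 21} = \sqrt{-9106 + 8 \cdot 42} = \sqrt{-9106 + 336} = \sqrt{-8770} = i \sqrt{8770}$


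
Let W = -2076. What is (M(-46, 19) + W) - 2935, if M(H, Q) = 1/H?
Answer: -230507/46 ≈ -5011.0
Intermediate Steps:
(M(-46, 19) + W) - 2935 = (1/(-46) - 2076) - 2935 = (-1/46 - 2076) - 2935 = -95497/46 - 2935 = -230507/46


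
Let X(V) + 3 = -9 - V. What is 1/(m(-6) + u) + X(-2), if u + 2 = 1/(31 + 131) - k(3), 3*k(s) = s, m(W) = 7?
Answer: -6328/649 ≈ -9.7504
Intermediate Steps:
X(V) = -12 - V (X(V) = -3 + (-9 - V) = -12 - V)
k(s) = s/3
u = -485/162 (u = -2 + (1/(31 + 131) - 3/3) = -2 + (1/162 - 1*1) = -2 + (1/162 - 1) = -2 - 161/162 = -485/162 ≈ -2.9938)
1/(m(-6) + u) + X(-2) = 1/(7 - 485/162) + (-12 - 1*(-2)) = 1/(649/162) + (-12 + 2) = 162/649 - 10 = -6328/649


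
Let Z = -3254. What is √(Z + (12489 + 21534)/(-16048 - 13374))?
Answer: I*√2817839414042/29422 ≈ 57.054*I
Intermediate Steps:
√(Z + (12489 + 21534)/(-16048 - 13374)) = √(-3254 + (12489 + 21534)/(-16048 - 13374)) = √(-3254 + 34023/(-29422)) = √(-3254 + 34023*(-1/29422)) = √(-3254 - 34023/29422) = √(-95773211/29422) = I*√2817839414042/29422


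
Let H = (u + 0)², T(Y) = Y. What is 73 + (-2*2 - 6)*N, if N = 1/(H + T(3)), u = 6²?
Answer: 94817/1299 ≈ 72.992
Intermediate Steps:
u = 36
H = 1296 (H = (36 + 0)² = 36² = 1296)
N = 1/1299 (N = 1/(1296 + 3) = 1/1299 ≈ 0.00076982)
73 + (-2*2 - 6)*N = 73 + (-2*2 - 6)*(1/1299) = 73 + (-4 - 6)*(1/1299) = 73 - 10*1/1299 = 73 - 10/1299 = 94817/1299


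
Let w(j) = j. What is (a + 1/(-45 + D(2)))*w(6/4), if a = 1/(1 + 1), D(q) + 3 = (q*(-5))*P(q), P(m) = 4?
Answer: 129/176 ≈ 0.73295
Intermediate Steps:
D(q) = -3 - 20*q (D(q) = -3 + (q*(-5))*4 = -3 - 5*q*4 = -3 - 20*q)
a = 1/2 ≈ 0.50000
(a + 1/(-45 + D(2)))*w(6/4) = (1/2 + 1/(-45 + (-3 - 20*2)))*(6/4) = (1/2 + 1/(-45 + (-3 - 40)))*(6*(1/4)) = (1/2 + 1/(-45 - 43))*(3/2) = (1/2 + 1/(-88))*(3/2) = (1/2 - 1/88)*(3/2) = (43/88)*(3/2) = 129/176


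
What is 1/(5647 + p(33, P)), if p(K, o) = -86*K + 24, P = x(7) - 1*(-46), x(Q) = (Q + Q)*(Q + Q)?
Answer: 1/2833 ≈ 0.00035298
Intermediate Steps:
x(Q) = 4*Q² (x(Q) = (2*Q)*(2*Q) = 4*Q²)
P = 242 (P = 4*7² - 1*(-46) = 4*49 + 46 = 196 + 46 = 242)
p(K, o) = 24 - 86*K
1/(5647 + p(33, P)) = 1/(5647 + (24 - 86*33)) = 1/(5647 + (24 - 2838)) = 1/(5647 - 2814) = 1/2833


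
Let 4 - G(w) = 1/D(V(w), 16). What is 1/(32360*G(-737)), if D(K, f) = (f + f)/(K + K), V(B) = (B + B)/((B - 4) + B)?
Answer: 1478/188331155 ≈ 7.8479e-6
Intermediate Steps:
V(B) = 2*B/(-4 + 2*B) (V(B) = (2*B)/((-4 + B) + B) = (2*B)/(-4 + 2*B) = 2*B/(-4 + 2*B))
D(K, f) = f/K (D(K, f) = (2*f)/((2*K)) = (2*f)*(1/(2*K)) = f/K)
G(w) = 4 - w/(16*(-2 + w)) (G(w) = 4 - 1/(16/((w/(-2 + w)))) = 4 - 1/(16*((-2 + w)/w)) = 4 - 1/(16*(-2 + w)/w) = 4 - w/(16*(-2 + w)))
1/(32360*G(-737)) = 1/(32360*(((-128 + 63*(-737))/(16*(-2 - 737))))) = 1/(32360*(((1/16)*(-128 - 46431)/(-739)))) = 1/(32360*(((1/16)*(-1/739)*(-46559)))) = 1/(32360*(46559/11824)) = (1/32360)*(11824/46559) = 1478/188331155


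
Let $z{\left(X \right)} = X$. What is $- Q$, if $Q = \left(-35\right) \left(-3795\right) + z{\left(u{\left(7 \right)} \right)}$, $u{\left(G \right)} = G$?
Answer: $-132832$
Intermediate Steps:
$Q = 132832$ ($Q = \left(-35\right) \left(-3795\right) + 7 = 132825 + 7 = 132832$)
$- Q = \left(-1\right) 132832 = -132832$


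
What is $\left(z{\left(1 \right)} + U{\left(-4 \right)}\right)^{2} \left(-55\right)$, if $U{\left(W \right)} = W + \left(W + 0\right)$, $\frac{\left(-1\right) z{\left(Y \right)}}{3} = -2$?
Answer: $-220$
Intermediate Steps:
$z{\left(Y \right)} = 6$ ($z{\left(Y \right)} = \left(-3\right) \left(-2\right) = 6$)
$U{\left(W \right)} = 2 W$ ($U{\left(W \right)} = W + W = 2 W$)
$\left(z{\left(1 \right)} + U{\left(-4 \right)}\right)^{2} \left(-55\right) = \left(6 + 2 \left(-4\right)\right)^{2} \left(-55\right) = \left(6 - 8\right)^{2} \left(-55\right) = \left(-2\right)^{2} \left(-55\right) = 4 \left(-55\right) = -220$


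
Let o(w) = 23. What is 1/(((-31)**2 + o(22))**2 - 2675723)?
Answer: -1/1707467 ≈ -5.8566e-7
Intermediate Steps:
1/(((-31)**2 + o(22))**2 - 2675723) = 1/(((-31)**2 + 23)**2 - 2675723) = 1/((961 + 23)**2 - 2675723) = 1/(984**2 - 2675723) = 1/(968256 - 2675723) = 1/(-1707467) = -1/1707467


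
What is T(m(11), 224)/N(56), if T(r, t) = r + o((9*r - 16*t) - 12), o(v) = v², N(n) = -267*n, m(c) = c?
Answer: -1019085/1246 ≈ -817.88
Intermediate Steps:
T(r, t) = r + (-12 - 16*t + 9*r)² (T(r, t) = r + ((9*r - 16*t) - 12)² = r + ((-16*t + 9*r) - 12)² = r + (-12 - 16*t + 9*r)²)
T(m(11), 224)/N(56) = (11 + (12 - 9*11 + 16*224)²)/((-267*56)) = (11 + (12 - 99 + 3584)²)/(-14952) = (11 + 3497²)*(-1/14952) = (11 + 12229009)*(-1/14952) = 12229020*(-1/14952) = -1019085/1246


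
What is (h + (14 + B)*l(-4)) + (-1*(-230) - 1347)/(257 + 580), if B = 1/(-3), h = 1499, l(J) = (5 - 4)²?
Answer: 1264985/837 ≈ 1511.3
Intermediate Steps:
l(J) = 1 (l(J) = 1² = 1)
B = -⅓ ≈ -0.33333
(h + (14 + B)*l(-4)) + (-1*(-230) - 1347)/(257 + 580) = (1499 + (14 - ⅓)*1) + (-1*(-230) - 1347)/(257 + 580) = (1499 + (41/3)*1) + (230 - 1347)/837 = (1499 + 41/3) - 1117*1/837 = 4538/3 - 1117/837 = 1264985/837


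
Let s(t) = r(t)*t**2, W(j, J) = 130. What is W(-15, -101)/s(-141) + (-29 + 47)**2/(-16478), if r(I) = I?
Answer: -455192872/23095737819 ≈ -0.019709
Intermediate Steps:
s(t) = t**3 (s(t) = t*t**2 = t**3)
W(-15, -101)/s(-141) + (-29 + 47)**2/(-16478) = 130/((-141)**3) + (-29 + 47)**2/(-16478) = 130/(-2803221) + 18**2*(-1/16478) = 130*(-1/2803221) + 324*(-1/16478) = -130/2803221 - 162/8239 = -455192872/23095737819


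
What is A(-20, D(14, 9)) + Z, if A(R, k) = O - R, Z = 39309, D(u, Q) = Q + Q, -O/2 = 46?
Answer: 39237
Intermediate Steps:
O = -92 (O = -2*46 = -92)
D(u, Q) = 2*Q
A(R, k) = -92 - R
A(-20, D(14, 9)) + Z = (-92 - 1*(-20)) + 39309 = (-92 + 20) + 39309 = -72 + 39309 = 39237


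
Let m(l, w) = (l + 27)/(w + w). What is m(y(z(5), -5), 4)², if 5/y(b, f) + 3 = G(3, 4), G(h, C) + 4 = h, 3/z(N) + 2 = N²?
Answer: 10609/1024 ≈ 10.360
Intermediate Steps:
z(N) = 3/(-2 + N²)
G(h, C) = -4 + h
y(b, f) = -5/4 (y(b, f) = 5/(-3 + (-4 + 3)) = 5/(-3 - 1) = 5/(-4) = 5*(-¼) = -5/4)
m(l, w) = (27 + l)/(2*w) (m(l, w) = (27 + l)/((2*w)) = (27 + l)*(1/(2*w)) = (27 + l)/(2*w))
m(y(z(5), -5), 4)² = ((½)*(27 - 5/4)/4)² = ((½)*(¼)*(103/4))² = (103/32)² = 10609/1024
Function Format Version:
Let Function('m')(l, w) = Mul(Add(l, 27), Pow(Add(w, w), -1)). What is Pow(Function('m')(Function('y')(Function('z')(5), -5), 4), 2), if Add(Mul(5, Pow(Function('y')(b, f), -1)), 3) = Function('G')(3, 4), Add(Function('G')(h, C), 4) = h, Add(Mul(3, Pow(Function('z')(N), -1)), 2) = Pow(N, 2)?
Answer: Rational(10609, 1024) ≈ 10.360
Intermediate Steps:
Function('z')(N) = Mul(3, Pow(Add(-2, Pow(N, 2)), -1))
Function('G')(h, C) = Add(-4, h)
Function('y')(b, f) = Rational(-5, 4) (Function('y')(b, f) = Mul(5, Pow(Add(-3, Add(-4, 3)), -1)) = Mul(5, Pow(Add(-3, -1), -1)) = Mul(5, Pow(-4, -1)) = Mul(5, Rational(-1, 4)) = Rational(-5, 4))
Function('m')(l, w) = Mul(Rational(1, 2), Pow(w, -1), Add(27, l)) (Function('m')(l, w) = Mul(Add(27, l), Pow(Mul(2, w), -1)) = Mul(Add(27, l), Mul(Rational(1, 2), Pow(w, -1))) = Mul(Rational(1, 2), Pow(w, -1), Add(27, l)))
Pow(Function('m')(Function('y')(Function('z')(5), -5), 4), 2) = Pow(Mul(Rational(1, 2), Pow(4, -1), Add(27, Rational(-5, 4))), 2) = Pow(Mul(Rational(1, 2), Rational(1, 4), Rational(103, 4)), 2) = Pow(Rational(103, 32), 2) = Rational(10609, 1024)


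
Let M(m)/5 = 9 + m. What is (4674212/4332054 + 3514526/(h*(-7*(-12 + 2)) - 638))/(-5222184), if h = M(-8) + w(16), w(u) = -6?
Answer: 1268483922859/1334744202070224 ≈ 0.00095036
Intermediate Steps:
M(m) = 45 + 5*m (M(m) = 5*(9 + m) = 45 + 5*m)
h = -1 (h = (45 + 5*(-8)) - 6 = (45 - 40) - 6 = 5 - 6 = -1)
(4674212/4332054 + 3514526/(h*(-7*(-12 + 2)) - 638))/(-5222184) = (4674212/4332054 + 3514526/(-(-7)*(-12 + 2) - 638))/(-5222184) = (4674212*(1/4332054) + 3514526/(-(-7)*(-10) - 638))*(-1/5222184) = (2337106/2166027 + 3514526/(-1*70 - 638))*(-1/5222184) = (2337106/2166027 + 3514526/(-70 - 638))*(-1/5222184) = (2337106/2166027 + 3514526/(-708))*(-1/5222184) = (2337106/2166027 + 3514526*(-1/708))*(-1/5222184) = (2337106/2166027 - 1757263/354)*(-1/5222184) = -1268483922859/255591186*(-1/5222184) = 1268483922859/1334744202070224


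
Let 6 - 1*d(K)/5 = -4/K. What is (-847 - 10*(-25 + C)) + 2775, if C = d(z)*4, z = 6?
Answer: 2534/3 ≈ 844.67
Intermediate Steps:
d(K) = 30 + 20/K (d(K) = 30 - (-20)/K = 30 + 20/K)
C = 400/3 (C = (30 + 20/6)*4 = (30 + 20*(1/6))*4 = (30 + 10/3)*4 = (100/3)*4 = 400/3 ≈ 133.33)
(-847 - 10*(-25 + C)) + 2775 = (-847 - 10*(-25 + 400/3)) + 2775 = (-847 - 10*325/3) + 2775 = (-847 - 3250/3) + 2775 = -5791/3 + 2775 = 2534/3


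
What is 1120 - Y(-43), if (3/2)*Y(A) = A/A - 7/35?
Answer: 16792/15 ≈ 1119.5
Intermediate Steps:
Y(A) = 8/15 (Y(A) = 2*(A/A - 7/35)/3 = 2*(1 - 7*1/35)/3 = 2*(1 - ⅕)/3 = (⅔)*(⅘) = 8/15)
1120 - Y(-43) = 1120 - 1*8/15 = 1120 - 8/15 = 16792/15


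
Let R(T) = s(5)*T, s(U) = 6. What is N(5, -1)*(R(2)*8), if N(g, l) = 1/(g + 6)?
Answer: 96/11 ≈ 8.7273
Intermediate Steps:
R(T) = 6*T
N(g, l) = 1/(6 + g)
N(5, -1)*(R(2)*8) = ((6*2)*8)/(6 + 5) = (12*8)/11 = (1/11)*96 = 96/11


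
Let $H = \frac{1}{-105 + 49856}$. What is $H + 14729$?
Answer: $\frac{732782480}{49751} \approx 14729.0$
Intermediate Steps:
$H = \frac{1}{49751} \approx 2.01 \cdot 10^{-5}$
$H + 14729 = \frac{1}{49751} + 14729 = \frac{732782480}{49751}$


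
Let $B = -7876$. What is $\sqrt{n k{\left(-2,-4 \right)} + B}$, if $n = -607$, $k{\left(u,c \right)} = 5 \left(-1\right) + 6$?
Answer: $i \sqrt{8483} \approx 92.103 i$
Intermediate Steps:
$k{\left(u,c \right)} = 1$ ($k{\left(u,c \right)} = -5 + 6 = 1$)
$\sqrt{n k{\left(-2,-4 \right)} + B} = \sqrt{\left(-607\right) 1 - 7876} = \sqrt{-607 - 7876} = \sqrt{-8483} = i \sqrt{8483}$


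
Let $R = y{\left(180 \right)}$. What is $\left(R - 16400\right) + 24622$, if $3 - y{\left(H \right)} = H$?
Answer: $8045$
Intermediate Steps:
$y{\left(H \right)} = 3 - H$
$R = -177$ ($R = 3 - 180 = -177$)
$\left(R - 16400\right) + 24622 = \left(-177 - 16400\right) + 24622 = -16577 + 24622 = 8045$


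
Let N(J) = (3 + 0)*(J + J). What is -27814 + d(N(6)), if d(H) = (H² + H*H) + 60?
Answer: -25162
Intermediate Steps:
N(J) = 6*J (N(J) = 3*(2*J) = 6*J)
d(H) = 60 + 2*H² (d(H) = (H² + H²) + 60 = 2*H² + 60 = 60 + 2*H²)
-27814 + d(N(6)) = -27814 + (60 + 2*(6*6)²) = -27814 + (60 + 2*36²) = -27814 + (60 + 2*1296) = -27814 + (60 + 2592) = -27814 + 2652 = -25162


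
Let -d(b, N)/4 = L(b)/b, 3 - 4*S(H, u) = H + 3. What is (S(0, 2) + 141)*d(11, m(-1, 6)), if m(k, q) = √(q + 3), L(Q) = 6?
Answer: -3384/11 ≈ -307.64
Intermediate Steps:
S(H, u) = -H/4 (S(H, u) = ¾ - (H + 3)/4 = ¾ - (3 + H)/4 = ¾ + (-¾ - H/4) = -H/4)
m(k, q) = √(3 + q)
d(b, N) = -24/b
(S(0, 2) + 141)*d(11, m(-1, 6)) = (-¼*0 + 141)*(-24/11) = (0 + 141)*(-24*1/11) = 141*(-24/11) = -3384/11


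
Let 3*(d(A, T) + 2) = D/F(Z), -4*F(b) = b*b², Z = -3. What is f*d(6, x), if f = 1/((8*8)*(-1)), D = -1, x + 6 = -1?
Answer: 83/2592 ≈ 0.032022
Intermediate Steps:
x = -7 (x = -6 - 1 = -7)
F(b) = -b³/4 (F(b) = -b*b²/4 = -b³/4)
f = -1/64 (f = 1/(64*(-1)) = 1/(-64) = -1/64 ≈ -0.015625)
d(A, T) = -166/81 (d(A, T) = -2 + (-1/((-¼*(-3)³)))/3 = -2 + (-1/((-¼*(-27))))/3 = -2 + (-1/27/4)/3 = -2 + (-1*4/27)/3 = -2 + (⅓)*(-4/27) = -2 - 4/81 = -166/81)
f*d(6, x) = -1/64*(-166/81) = 83/2592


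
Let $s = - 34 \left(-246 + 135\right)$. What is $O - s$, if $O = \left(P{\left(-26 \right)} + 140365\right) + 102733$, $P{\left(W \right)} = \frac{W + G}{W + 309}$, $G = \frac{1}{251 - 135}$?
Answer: $\frac{7856525257}{32828} \approx 2.3932 \cdot 10^{5}$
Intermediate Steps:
$G = \frac{1}{116} \approx 0.0086207$
$P{\left(W \right)} = \frac{\frac{1}{116} + W}{309 + W}$ ($P{\left(W \right)} = \frac{W + \frac{1}{116}}{W + 309} = \frac{\frac{1}{116} + W}{309 + W}$)
$O = \frac{7980418129}{32828}$ ($O = \left(\frac{\frac{1}{116} - 26}{309 - 26} + 140365\right) + 102733 = \left(\frac{1}{283} \left(- \frac{3015}{116}\right) + 140365\right) + 102733 = \left(- \frac{3015}{32828} + 140365\right) + 102733 = \frac{4607899205}{32828} + 102733 = \frac{7980418129}{32828} \approx 2.431 \cdot 10^{5}$)
$s = 3774$ ($s = \left(-34\right) \left(-111\right) = 3774$)
$O - s = \frac{7980418129}{32828} - 3774 = \frac{7856525257}{32828}$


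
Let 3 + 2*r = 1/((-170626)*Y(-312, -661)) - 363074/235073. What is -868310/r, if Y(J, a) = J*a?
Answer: 14365105217550847456320/37591672278592049 ≈ 3.8214e+5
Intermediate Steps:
r = -37591672278592049/16543751906059872 (r = -3/2 + (1/((-170626)*((-312*(-661)))) - 363074/235073)/2 = -3/2 + (-1/170626/206232 - 363074*1/235073)/2 = -3/2 + (-1/170626*1/206232 - 363074/235073)/2 = -3/2 + (-1/35188541232 - 363074/235073)/2 = -3/2 + (½)*(-12776044419502241/8271875953029936) = -3/2 - 12776044419502241/16543751906059872 = -37591672278592049/16543751906059872 ≈ -2.2723)
-868310/r = -868310/(-37591672278592049/16543751906059872) = -868310*(-16543751906059872/37591672278592049) = 14365105217550847456320/37591672278592049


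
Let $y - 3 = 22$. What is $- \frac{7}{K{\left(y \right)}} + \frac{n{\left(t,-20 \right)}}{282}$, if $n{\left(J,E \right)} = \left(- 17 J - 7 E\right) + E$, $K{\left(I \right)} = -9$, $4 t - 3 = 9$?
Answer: $\frac{865}{846} \approx 1.0225$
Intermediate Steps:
$t = 3$ ($t = \frac{3}{4} + \frac{1}{4} \cdot 9 = \frac{3}{4} + \frac{9}{4} = 3$)
$y = 25$ ($y = 3 + 22 = 25$)
$n{\left(J,E \right)} = - 17 J - 6 E$
$- \frac{7}{K{\left(y \right)}} + \frac{n{\left(t,-20 \right)}}{282} = - \frac{7}{-9} + \frac{\left(-17\right) 3 - -120}{282} = \left(-7\right) \left(- \frac{1}{9}\right) + \left(-51 + 120\right) \frac{1}{282} = \frac{7}{9} + 69 \cdot \frac{1}{282} = \frac{7}{9} + \frac{23}{94} = \frac{865}{846}$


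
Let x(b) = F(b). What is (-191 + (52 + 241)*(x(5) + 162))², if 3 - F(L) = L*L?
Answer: 1667007241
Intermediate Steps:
F(L) = 3 - L² (F(L) = 3 - L*L = 3 - L²)
x(b) = 3 - b²
(-191 + (52 + 241)*(x(5) + 162))² = (-191 + (52 + 241)*((3 - 1*5²) + 162))² = (-191 + 293*((3 - 1*25) + 162))² = (-191 + 293*((3 - 25) + 162))² = (-191 + 293*(-22 + 162))² = (-191 + 293*140)² = (-191 + 41020)² = 40829² = 1667007241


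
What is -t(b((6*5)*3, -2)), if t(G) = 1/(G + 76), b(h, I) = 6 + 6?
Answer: -1/88 ≈ -0.011364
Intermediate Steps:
b(h, I) = 12
t(G) = 1/(76 + G)
-t(b((6*5)*3, -2)) = -1/(76 + 12) = -1/88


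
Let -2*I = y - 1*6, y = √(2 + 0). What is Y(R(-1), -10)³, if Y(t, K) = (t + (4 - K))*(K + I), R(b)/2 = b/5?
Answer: -111151712/125 - 4637872*√2/25 ≈ -1.1516e+6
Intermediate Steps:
y = √2 ≈ 1.4142
R(b) = 2*b/5 (R(b) = 2*(b/5) = 2*b/5)
I = 3 - √2/2 (I = -(√2 - 1*6)/2 = -(√2 - 6)/2 = -(-6 + √2)/2 = 3 - √2/2 ≈ 2.2929)
Y(t, K) = (3 + K - √2/2)*(4 + t - K) (Y(t, K) = (t + (4 - K))*(K + (3 - √2/2)) = (4 + t - K)*(3 + K - √2/2) = (3 + K - √2/2)*(4 + t - K))
Y(R(-1), -10)³ = (12 - 10 - 1*(-10)² - 2*√2 + 3*((⅖)*(-1)) - 4*(-1) + (½)*(-10)*√2 - (⅖)*(-1)*√2/2)³ = (12 - 10 - 1*100 - 2*√2 + 3*(-⅖) - 10*(-⅖) - 5*√2 - ½*(-⅖)*√2)³ = (12 - 10 - 100 - 2*√2 - 6/5 + 4 - 5*√2 + √2/5)³ = (-476/5 - 34*√2/5)³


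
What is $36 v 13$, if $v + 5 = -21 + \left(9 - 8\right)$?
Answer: $-11700$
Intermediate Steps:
$v = -25$ ($v = -5 + \left(-21 + \left(9 - 8\right)\right) = -5 + \left(-21 + 1\right) = -5 - 20 = -25$)
$36 v 13 = 36 \left(-25\right) 13 = \left(-900\right) 13 = -11700$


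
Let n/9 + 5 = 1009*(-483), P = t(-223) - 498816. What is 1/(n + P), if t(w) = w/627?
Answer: -627/3062885191 ≈ -2.0471e-7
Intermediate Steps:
t(w) = w/627 (t(w) = w*(1/627) = w/627)
P = -312757855/627 (P = (1/627)*(-223) - 498816 = -223/627 - 498816 = -312757855/627 ≈ -4.9882e+5)
n = -4386168 (n = -45 + 9*(1009*(-483)) = -45 + 9*(-487347) = -45 - 4386123 = -4386168)
1/(n + P) = 1/(-4386168 - 312757855/627) = 1/(-3062885191/627) = -627/3062885191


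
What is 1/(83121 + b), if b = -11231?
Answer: 1/71890 ≈ 1.3910e-5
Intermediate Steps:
1/(83121 + b) = 1/(83121 - 11231) = 1/71890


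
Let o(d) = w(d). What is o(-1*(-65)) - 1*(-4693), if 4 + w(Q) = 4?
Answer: 4693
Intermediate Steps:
w(Q) = 0 (w(Q) = -4 + 4 = 0)
o(d) = 0
o(-1*(-65)) - 1*(-4693) = 0 - 1*(-4693) = 0 + 4693 = 4693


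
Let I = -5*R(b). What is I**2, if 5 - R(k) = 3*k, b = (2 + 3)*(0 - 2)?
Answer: 30625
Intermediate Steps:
b = -10 (b = 5*(-2) = -10)
R(k) = 5 - 3*k
I = -175 (I = -5*(5 - 3*(-10)) = -5*(5 + 30) = -5*35 = -175)
I**2 = (-175)**2 = 30625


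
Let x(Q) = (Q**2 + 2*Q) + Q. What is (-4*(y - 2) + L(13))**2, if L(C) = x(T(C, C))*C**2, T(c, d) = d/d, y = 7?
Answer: 430336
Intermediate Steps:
T(c, d) = 1
x(Q) = Q**2 + 3*Q
L(C) = 4*C**2 (L(C) = (1*(3 + 1))*C**2 = (1*4)*C**2 = 4*C**2)
(-4*(y - 2) + L(13))**2 = (-4*(7 - 2) + 4*13**2)**2 = (-4*5 + 4*169)**2 = (-20 + 676)**2 = 656**2 = 430336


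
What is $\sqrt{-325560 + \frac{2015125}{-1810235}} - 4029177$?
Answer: $-4029177 + \frac{i \sqrt{870896110792535}}{51721} \approx -4.0292 \cdot 10^{6} + 570.58 i$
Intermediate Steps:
$\sqrt{-325560 + \frac{2015125}{-1810235}} - 4029177 = \sqrt{-325560 + 2015125 \left(- \frac{1}{1810235}\right)} - 4029177 = \sqrt{-325560 - \frac{57575}{51721}} - 4029177 = \sqrt{- \frac{16838346335}{51721}} - 4029177 = \frac{i \sqrt{870896110792535}}{51721} - 4029177 = -4029177 + \frac{i \sqrt{870896110792535}}{51721}$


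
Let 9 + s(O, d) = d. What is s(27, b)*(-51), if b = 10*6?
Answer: -2601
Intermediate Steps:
b = 60
s(O, d) = -9 + d
s(27, b)*(-51) = (-9 + 60)*(-51) = 51*(-51) = -2601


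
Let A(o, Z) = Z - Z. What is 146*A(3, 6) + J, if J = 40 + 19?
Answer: 59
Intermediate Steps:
J = 59
A(o, Z) = 0
146*A(3, 6) + J = 146*0 + 59 = 0 + 59 = 59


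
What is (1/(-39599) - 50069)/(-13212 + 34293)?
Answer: -1982682332/834786519 ≈ -2.3751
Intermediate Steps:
(1/(-39599) - 50069)/(-13212 + 34293) = (-1/39599 - 50069)/21081 = -1982682332/39599*1/21081 = -1982682332/834786519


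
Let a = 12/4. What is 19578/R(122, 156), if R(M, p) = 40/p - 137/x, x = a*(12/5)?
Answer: -36504/35 ≈ -1043.0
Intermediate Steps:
a = 3 (a = 12*(¼) = 3)
x = 36/5 (x = 3*(12/5) = 36/5 ≈ 7.2000)
R(M, p) = -685/36 + 40/p (R(M, p) = 40/p - 137/36/5 = 40/p - 137*5/36 = 40/p - 685/36 = -685/36 + 40/p)
19578/R(122, 156) = 19578/(-685/36 + 40/156) = 19578/(-685/36 + 40*(1/156)) = 19578/(-685/36 + 10/39) = 19578/(-8785/468) = 19578*(-468/8785) = -36504/35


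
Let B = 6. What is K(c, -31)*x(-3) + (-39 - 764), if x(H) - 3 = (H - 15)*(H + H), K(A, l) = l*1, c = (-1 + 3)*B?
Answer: -4244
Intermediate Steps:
c = 12 (c = (-1 + 3)*6 = 2*6 = 12)
K(A, l) = l
x(H) = 3 + 2*H*(-15 + H) (x(H) = 3 + (H - 15)*(H + H) = 3 + (-15 + H)*(2*H) = 3 + 2*H*(-15 + H))
K(c, -31)*x(-3) + (-39 - 764) = -31*(3 - 30*(-3) + 2*(-3)**2) + (-39 - 764) = -31*(3 + 90 + 2*9) - 803 = -31*(3 + 90 + 18) - 803 = -31*111 - 803 = -3441 - 803 = -4244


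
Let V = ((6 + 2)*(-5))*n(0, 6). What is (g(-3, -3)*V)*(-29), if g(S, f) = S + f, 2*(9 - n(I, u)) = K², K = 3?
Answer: -31320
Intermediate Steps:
n(I, u) = 9/2 (n(I, u) = 9 - ½*3² = 9 - ½*9 = 9 - 9/2 = 9/2)
V = -180 (V = ((6 + 2)*(-5))*(9/2) = (8*(-5))*(9/2) = -40*9/2 = -180)
(g(-3, -3)*V)*(-29) = ((-3 - 3)*(-180))*(-29) = -6*(-180)*(-29) = 1080*(-29) = -31320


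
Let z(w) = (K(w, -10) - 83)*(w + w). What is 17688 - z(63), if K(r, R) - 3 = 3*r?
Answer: 3954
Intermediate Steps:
K(r, R) = 3 + 3*r
z(w) = 2*w*(-80 + 3*w) (z(w) = ((3 + 3*w) - 83)*(w + w) = (-80 + 3*w)*(2*w) = 2*w*(-80 + 3*w))
17688 - z(63) = 17688 - 2*63*(-80 + 3*63) = 17688 - 2*63*(-80 + 189) = 17688 - 2*63*109 = 17688 - 1*13734 = 17688 - 13734 = 3954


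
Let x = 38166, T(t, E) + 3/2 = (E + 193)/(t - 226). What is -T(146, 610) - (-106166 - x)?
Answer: 11547483/80 ≈ 1.4434e+5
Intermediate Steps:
T(t, E) = -3/2 + (193 + E)/(-226 + t) (T(t, E) = -3/2 + (E + 193)/(t - 226) = -3/2 + (193 + E)/(-226 + t))
-T(146, 610) - (-106166 - x) = -(532 + 610 - 3/2*146)/(-226 + 146) - (-106166 - 1*38166) = -(532 + 610 - 219)/(-80) - (-106166 - 38166) = -(-1)*923/80 - 1*(-144332) = -1*(-923/80) + 144332 = 923/80 + 144332 = 11547483/80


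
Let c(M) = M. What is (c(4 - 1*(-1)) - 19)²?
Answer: 196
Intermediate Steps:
(c(4 - 1*(-1)) - 19)² = ((4 - 1*(-1)) - 19)² = ((4 + 1) - 19)² = (5 - 19)² = (-14)² = 196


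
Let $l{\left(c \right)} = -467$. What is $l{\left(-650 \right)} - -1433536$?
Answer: $1433069$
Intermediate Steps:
$l{\left(-650 \right)} - -1433536 = -467 - -1433536 = -467 + 1433536 = 1433069$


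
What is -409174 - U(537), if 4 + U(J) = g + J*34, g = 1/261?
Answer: -111558709/261 ≈ -4.2743e+5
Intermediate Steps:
g = 1/261 ≈ 0.0038314
U(J) = -1043/261 + 34*J (U(J) = -4 + (1/261 + J*34) = -4 + (1/261 + 34*J) = -1043/261 + 34*J)
-409174 - U(537) = -409174 - (-1043/261 + 34*537) = -409174 - (-1043/261 + 18258) = -409174 - 1*4764295/261 = -409174 - 4764295/261 = -111558709/261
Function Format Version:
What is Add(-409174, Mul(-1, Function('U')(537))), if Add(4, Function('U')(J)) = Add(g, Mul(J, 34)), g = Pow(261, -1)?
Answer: Rational(-111558709, 261) ≈ -4.2743e+5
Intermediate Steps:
g = Rational(1, 261) ≈ 0.0038314
Function('U')(J) = Add(Rational(-1043, 261), Mul(34, J)) (Function('U')(J) = Add(-4, Add(Rational(1, 261), Mul(J, 34))) = Add(-4, Add(Rational(1, 261), Mul(34, J))) = Add(Rational(-1043, 261), Mul(34, J)))
Add(-409174, Mul(-1, Function('U')(537))) = Add(-409174, Mul(-1, Add(Rational(-1043, 261), Mul(34, 537)))) = Add(-409174, Mul(-1, Add(Rational(-1043, 261), 18258))) = Add(-409174, Mul(-1, Rational(4764295, 261))) = Add(-409174, Rational(-4764295, 261)) = Rational(-111558709, 261)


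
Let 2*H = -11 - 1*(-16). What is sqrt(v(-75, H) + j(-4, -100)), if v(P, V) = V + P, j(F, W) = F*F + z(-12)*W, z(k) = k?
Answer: sqrt(4574)/2 ≈ 33.816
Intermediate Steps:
j(F, W) = F**2 - 12*W (j(F, W) = F*F - 12*W = F**2 - 12*W)
H = 5/2 (H = (-11 - 1*(-16))/2 = (-11 + 16)/2 = (1/2)*5 = 5/2 ≈ 2.5000)
v(P, V) = P + V
sqrt(v(-75, H) + j(-4, -100)) = sqrt((-75 + 5/2) + ((-4)**2 - 12*(-100))) = sqrt(-145/2 + (16 + 1200)) = sqrt(-145/2 + 1216) = sqrt(2287/2) = sqrt(4574)/2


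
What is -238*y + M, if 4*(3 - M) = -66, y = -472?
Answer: 224711/2 ≈ 1.1236e+5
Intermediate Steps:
M = 39/2 (M = 3 - 1/4*(-66) = 3 + 33/2 = 39/2 ≈ 19.500)
-238*y + M = -238*(-472) + 39/2 = 112336 + 39/2 = 224711/2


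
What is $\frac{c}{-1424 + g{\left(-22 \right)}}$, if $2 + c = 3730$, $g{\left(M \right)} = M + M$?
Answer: $- \frac{932}{367} \approx -2.5395$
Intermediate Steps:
$g{\left(M \right)} = 2 M$
$c = 3728$ ($c = -2 + 3730 = 3728$)
$\frac{c}{-1424 + g{\left(-22 \right)}} = \frac{3728}{-1424 + 2 \left(-22\right)} = \frac{3728}{-1424 - 44} = \frac{3728}{-1468} = 3728 \left(- \frac{1}{1468}\right) = - \frac{932}{367}$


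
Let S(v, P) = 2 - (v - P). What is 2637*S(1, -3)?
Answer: -5274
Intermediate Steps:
S(v, P) = 2 + P - v (S(v, P) = 2 + (P - v) = 2 + P - v)
2637*S(1, -3) = 2637*(2 - 3 - 1*1) = 2637*(2 - 3 - 1) = 2637*(-2) = -5274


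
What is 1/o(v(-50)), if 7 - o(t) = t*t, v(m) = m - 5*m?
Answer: -1/39993 ≈ -2.5004e-5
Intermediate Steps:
v(m) = -4*m
o(t) = 7 - t² (o(t) = 7 - t*t = 7 - t²)
1/o(v(-50)) = 1/(7 - (-4*(-50))²) = 1/(7 - 1*200²) = 1/(7 - 1*40000) = 1/(7 - 40000) = 1/(-39993) = -1/39993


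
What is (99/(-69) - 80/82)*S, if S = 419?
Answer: -952387/943 ≈ -1010.0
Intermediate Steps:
(99/(-69) - 80/82)*S = (99/(-69) - 80/82)*419 = (99*(-1/69) - 80*1/82)*419 = (-33/23 - 40/41)*419 = -2273/943*419 = -952387/943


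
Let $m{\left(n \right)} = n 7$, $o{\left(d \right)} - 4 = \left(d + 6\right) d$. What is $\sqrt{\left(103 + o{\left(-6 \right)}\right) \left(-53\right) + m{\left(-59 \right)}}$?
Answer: $78 i \approx 78.0 i$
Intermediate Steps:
$o{\left(d \right)} = 4 + d \left(6 + d\right)$ ($o{\left(d \right)} = 4 + \left(d + 6\right) d = 4 + \left(6 + d\right) d = 4 + d \left(6 + d\right)$)
$m{\left(n \right)} = 7 n$
$\sqrt{\left(103 + o{\left(-6 \right)}\right) \left(-53\right) + m{\left(-59 \right)}} = \sqrt{\left(103 + \left(4 + \left(-6\right)^{2} + 6 \left(-6\right)\right)\right) \left(-53\right) + 7 \left(-59\right)} = \sqrt{\left(103 + \left(4 + 36 - 36\right)\right) \left(-53\right) - 413} = \sqrt{\left(103 + 4\right) \left(-53\right) - 413} = \sqrt{107 \left(-53\right) - 413} = \sqrt{-5671 - 413} = \sqrt{-6084} = 78 i$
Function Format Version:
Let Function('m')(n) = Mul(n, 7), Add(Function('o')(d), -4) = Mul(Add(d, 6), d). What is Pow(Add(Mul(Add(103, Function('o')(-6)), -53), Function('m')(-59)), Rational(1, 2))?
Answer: Mul(78, I) ≈ Mul(78.000, I)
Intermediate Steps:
Function('o')(d) = Add(4, Mul(d, Add(6, d))) (Function('o')(d) = Add(4, Mul(Add(d, 6), d)) = Add(4, Mul(Add(6, d), d)) = Add(4, Mul(d, Add(6, d))))
Function('m')(n) = Mul(7, n)
Pow(Add(Mul(Add(103, Function('o')(-6)), -53), Function('m')(-59)), Rational(1, 2)) = Pow(Add(Mul(Add(103, Add(4, Pow(-6, 2), Mul(6, -6))), -53), Mul(7, -59)), Rational(1, 2)) = Pow(Add(Mul(Add(103, Add(4, 36, -36)), -53), -413), Rational(1, 2)) = Pow(Add(Mul(Add(103, 4), -53), -413), Rational(1, 2)) = Pow(Add(Mul(107, -53), -413), Rational(1, 2)) = Pow(Add(-5671, -413), Rational(1, 2)) = Pow(-6084, Rational(1, 2)) = Mul(78, I)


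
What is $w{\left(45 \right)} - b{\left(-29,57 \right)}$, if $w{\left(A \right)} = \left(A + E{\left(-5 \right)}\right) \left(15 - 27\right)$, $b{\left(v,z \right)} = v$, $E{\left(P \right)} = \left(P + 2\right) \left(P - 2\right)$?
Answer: $-763$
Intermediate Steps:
$E{\left(P \right)} = \left(-2 + P\right) \left(2 + P\right)$ ($E{\left(P \right)} = \left(2 + P\right) \left(-2 + P\right) = \left(-2 + P\right) \left(2 + P\right)$)
$w{\left(A \right)} = -252 - 12 A$ ($w{\left(A \right)} = \left(A - \left(4 - \left(-5\right)^{2}\right)\right) \left(15 - 27\right) = \left(A + \left(-4 + 25\right)\right) \left(-12\right) = \left(A + 21\right) \left(-12\right) = \left(21 + A\right) \left(-12\right) = -252 - 12 A$)
$w{\left(45 \right)} - b{\left(-29,57 \right)} = \left(-252 - 540\right) - -29 = \left(-252 - 540\right) + 29 = -792 + 29 = -763$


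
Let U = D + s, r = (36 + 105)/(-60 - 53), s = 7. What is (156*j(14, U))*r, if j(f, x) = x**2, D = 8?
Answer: -4949100/113 ≈ -43797.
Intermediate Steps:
r = -141/113 (r = 141/(-113) = 141*(-1/113) = -141/113 ≈ -1.2478)
U = 15 (U = 8 + 7 = 15)
(156*j(14, U))*r = (156*15**2)*(-141/113) = (156*225)*(-141/113) = 35100*(-141/113) = -4949100/113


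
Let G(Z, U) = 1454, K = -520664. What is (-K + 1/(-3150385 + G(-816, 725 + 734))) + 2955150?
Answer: 10945098454833/3148931 ≈ 3.4758e+6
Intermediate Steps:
(-K + 1/(-3150385 + G(-816, 725 + 734))) + 2955150 = (-1*(-520664) + 1/(-3150385 + 1454)) + 2955150 = (520664 + 1/(-3148931)) + 2955150 = (520664 - 1/3148931) + 2955150 = 1639535010183/3148931 + 2955150 = 10945098454833/3148931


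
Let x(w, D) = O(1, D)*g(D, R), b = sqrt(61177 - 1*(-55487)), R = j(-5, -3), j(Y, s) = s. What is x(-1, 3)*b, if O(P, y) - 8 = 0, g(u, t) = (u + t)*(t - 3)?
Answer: 0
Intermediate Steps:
R = -3
g(u, t) = (-3 + t)*(t + u) (g(u, t) = (t + u)*(-3 + t) = (-3 + t)*(t + u))
O(P, y) = 8 (O(P, y) = 8 + 0 = 8)
b = 2*sqrt(29166) (b = sqrt(61177 + 55487) = sqrt(116664) = 2*sqrt(29166) ≈ 341.56)
x(w, D) = 144 - 48*D (x(w, D) = 8*((-3)**2 - 3*(-3) - 3*D - 3*D) = 8*(9 + 9 - 3*D - 3*D) = 8*(18 - 6*D) = 144 - 48*D)
x(-1, 3)*b = (144 - 48*3)*(2*sqrt(29166)) = (144 - 144)*(2*sqrt(29166)) = 0*(2*sqrt(29166)) = 0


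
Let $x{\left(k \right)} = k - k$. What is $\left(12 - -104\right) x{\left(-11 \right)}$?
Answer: $0$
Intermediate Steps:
$x{\left(k \right)} = 0$
$\left(12 - -104\right) x{\left(-11 \right)} = \left(12 - -104\right) 0 = \left(12 + 104\right) 0 = 116 \cdot 0 = 0$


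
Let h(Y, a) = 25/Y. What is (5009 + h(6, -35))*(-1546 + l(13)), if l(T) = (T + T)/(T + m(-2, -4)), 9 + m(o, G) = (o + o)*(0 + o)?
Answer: -278621777/36 ≈ -7.7395e+6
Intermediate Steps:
m(o, G) = -9 + 2*o² (m(o, G) = -9 + (o + o)*(0 + o) = -9 + (2*o)*o = -9 + 2*o²)
l(T) = 2*T/(-1 + T) (l(T) = (T + T)/(T + (-9 + 2*(-2)²)) = (2*T)/(T + (-9 + 2*4)) = (2*T)/(T + (-9 + 8)) = (2*T)/(T - 1) = (2*T)/(-1 + T) = 2*T/(-1 + T))
(5009 + h(6, -35))*(-1546 + l(13)) = (5009 + 25/6)*(-1546 + 2*13/(-1 + 13)) = (5009 + 25*(⅙))*(-1546 + 2*13/12) = (5009 + 25/6)*(-1546 + 2*13*(1/12)) = 30079*(-1546 + 13/6)/6 = (30079/6)*(-9263/6) = -278621777/36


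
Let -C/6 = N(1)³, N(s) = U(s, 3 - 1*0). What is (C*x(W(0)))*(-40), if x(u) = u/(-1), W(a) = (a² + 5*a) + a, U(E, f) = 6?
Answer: 0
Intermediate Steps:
N(s) = 6
W(a) = a² + 6*a
x(u) = -u (x(u) = u*(-1) = -u)
C = -1296 (C = -6*6³ = -6*216 = -1296)
(C*x(W(0)))*(-40) = -(-1296)*0*(6 + 0)*(-40) = -(-1296)*0*6*(-40) = -(-1296)*0*(-40) = -1296*0*(-40) = 0*(-40) = 0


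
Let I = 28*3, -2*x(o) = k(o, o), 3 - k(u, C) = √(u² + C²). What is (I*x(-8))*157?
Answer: -19782 + 52752*√2 ≈ 54821.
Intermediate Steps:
k(u, C) = 3 - √(C² + u²) (k(u, C) = 3 - √(u² + C²) = 3 - √(C² + u²))
x(o) = -3/2 + √2*√(o²)/2 (x(o) = -(3 - √(o² + o²))/2 = -(3 - √(2*o²))/2 = -(3 - √2*√(o²))/2 = -3/2 + √2*√(o²)/2)
I = 84
(I*x(-8))*157 = (84*(-3/2 + √2*√((-8)²)/2))*157 = (84*(-3/2 + √2*√64/2))*157 = (84*(-3/2 + (½)*√2*8))*157 = (84*(-3/2 + 4*√2))*157 = (-126 + 336*√2)*157 = -19782 + 52752*√2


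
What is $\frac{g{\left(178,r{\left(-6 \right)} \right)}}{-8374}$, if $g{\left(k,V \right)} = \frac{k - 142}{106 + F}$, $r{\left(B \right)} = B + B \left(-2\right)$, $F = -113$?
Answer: $\frac{18}{29309} \approx 0.00061415$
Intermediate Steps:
$r{\left(B \right)} = - B$ ($r{\left(B \right)} = B - 2 B = - B$)
$g{\left(k,V \right)} = \frac{142}{7} - \frac{k}{7}$ ($g{\left(k,V \right)} = \frac{k - 142}{106 - 113} = \frac{-142 + k}{-7} = \left(-142 + k\right) \left(- \frac{1}{7}\right) = \frac{142}{7} - \frac{k}{7}$)
$\frac{g{\left(178,r{\left(-6 \right)} \right)}}{-8374} = \frac{\frac{142}{7} - \frac{178}{7}}{-8374} = \left(\frac{142}{7} - \frac{178}{7}\right) \left(- \frac{1}{8374}\right) = \left(- \frac{36}{7}\right) \left(- \frac{1}{8374}\right) = \frac{18}{29309}$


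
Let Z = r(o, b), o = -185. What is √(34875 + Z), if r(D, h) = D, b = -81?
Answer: √34690 ≈ 186.25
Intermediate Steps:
Z = -185
√(34875 + Z) = √(34875 - 185) = √34690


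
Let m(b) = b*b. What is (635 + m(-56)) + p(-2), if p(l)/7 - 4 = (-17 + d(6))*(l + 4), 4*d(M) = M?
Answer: 3582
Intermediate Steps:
d(M) = M/4
m(b) = b²
p(l) = -406 - 217*l/2 (p(l) = 28 + 7*((-17 + (¼)*6)*(l + 4)) = 28 + 7*((-17 + 3/2)*(4 + l)) = 28 + 7*(-31*(4 + l)/2) = 28 + 7*(-62 - 31*l/2) = 28 + (-434 - 217*l/2) = -406 - 217*l/2)
(635 + m(-56)) + p(-2) = (635 + (-56)²) + (-406 - 217/2*(-2)) = (635 + 3136) + (-406 + 217) = 3771 - 189 = 3582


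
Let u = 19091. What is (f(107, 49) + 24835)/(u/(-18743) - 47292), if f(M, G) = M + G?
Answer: -468406313/886413047 ≈ -0.52843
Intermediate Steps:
f(M, G) = G + M
(f(107, 49) + 24835)/(u/(-18743) - 47292) = ((49 + 107) + 24835)/(19091/(-18743) - 47292) = (156 + 24835)/(19091*(-1/18743) - 47292) = 24991/(-19091/18743 - 47292) = 24991/(-886413047/18743) = 24991*(-18743/886413047) = -468406313/886413047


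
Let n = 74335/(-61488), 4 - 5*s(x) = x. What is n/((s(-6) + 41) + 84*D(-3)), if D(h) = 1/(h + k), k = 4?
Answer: -74335/7808976 ≈ -0.0095192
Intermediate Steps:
s(x) = 4/5 - x/5
n = -74335/61488 (n = 74335*(-1/61488) = -74335/61488 ≈ -1.2089)
D(h) = 1/(4 + h) (D(h) = 1/(h + 4) = 1/(4 + h))
n/((s(-6) + 41) + 84*D(-3)) = -74335/(61488*(((4/5 - 1/5*(-6)) + 41) + 84/(4 - 3))) = -74335/(61488*(((4/5 + 6/5) + 41) + 84/1)) = -74335/(61488*((2 + 41) + 84*1)) = -74335/(61488*(43 + 84)) = -74335/61488/127 = -74335/61488*1/127 = -74335/7808976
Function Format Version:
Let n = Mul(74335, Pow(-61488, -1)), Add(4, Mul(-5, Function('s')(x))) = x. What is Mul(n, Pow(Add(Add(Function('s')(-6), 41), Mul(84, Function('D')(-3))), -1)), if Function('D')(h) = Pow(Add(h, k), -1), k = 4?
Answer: Rational(-74335, 7808976) ≈ -0.0095192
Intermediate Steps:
Function('s')(x) = Add(Rational(4, 5), Mul(Rational(-1, 5), x))
n = Rational(-74335, 61488) (n = Mul(74335, Rational(-1, 61488)) = Rational(-74335, 61488) ≈ -1.2089)
Function('D')(h) = Pow(Add(4, h), -1) (Function('D')(h) = Pow(Add(h, 4), -1) = Pow(Add(4, h), -1))
Mul(n, Pow(Add(Add(Function('s')(-6), 41), Mul(84, Function('D')(-3))), -1)) = Mul(Rational(-74335, 61488), Pow(Add(Add(Add(Rational(4, 5), Mul(Rational(-1, 5), -6)), 41), Mul(84, Pow(Add(4, -3), -1))), -1)) = Mul(Rational(-74335, 61488), Pow(Add(Add(Add(Rational(4, 5), Rational(6, 5)), 41), Mul(84, Pow(1, -1))), -1)) = Mul(Rational(-74335, 61488), Pow(Add(Add(2, 41), Mul(84, 1)), -1)) = Mul(Rational(-74335, 61488), Pow(Add(43, 84), -1)) = Mul(Rational(-74335, 61488), Pow(127, -1)) = Mul(Rational(-74335, 61488), Rational(1, 127)) = Rational(-74335, 7808976)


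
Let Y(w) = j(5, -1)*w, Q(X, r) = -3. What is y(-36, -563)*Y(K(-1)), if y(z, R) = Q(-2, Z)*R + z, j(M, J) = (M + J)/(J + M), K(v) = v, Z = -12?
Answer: -1653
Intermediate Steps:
j(M, J) = 1 (j(M, J) = (J + M)/(J + M) = 1)
y(z, R) = z - 3*R (y(z, R) = -3*R + z = z - 3*R)
Y(w) = w (Y(w) = 1*w = w)
y(-36, -563)*Y(K(-1)) = (-36 - 3*(-563))*(-1) = (-36 + 1689)*(-1) = 1653*(-1) = -1653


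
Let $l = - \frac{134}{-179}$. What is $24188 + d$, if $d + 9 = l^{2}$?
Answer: $\frac{774737295}{32041} \approx 24180.0$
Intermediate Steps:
$l = \frac{134}{179}$ ($l = \left(-134\right) \left(- \frac{1}{179}\right) = \frac{134}{179} \approx 0.7486$)
$d = - \frac{270413}{32041}$ ($d = -9 + \left(\frac{134}{179}\right)^{2} = -9 + \frac{17956}{32041} = - \frac{270413}{32041} \approx -8.4396$)
$24188 + d = 24188 - \frac{270413}{32041} = \frac{774737295}{32041}$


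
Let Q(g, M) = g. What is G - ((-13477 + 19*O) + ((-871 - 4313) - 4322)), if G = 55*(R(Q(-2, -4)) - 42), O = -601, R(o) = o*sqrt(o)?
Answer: 32092 - 110*I*sqrt(2) ≈ 32092.0 - 155.56*I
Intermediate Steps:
R(o) = o**(3/2)
G = -2310 - 110*I*sqrt(2) (G = 55*((-2)**(3/2) - 42) = 55*(-2*I*sqrt(2) - 42) = 55*(-42 - 2*I*sqrt(2)) = -2310 - 110*I*sqrt(2) ≈ -2310.0 - 155.56*I)
G - ((-13477 + 19*O) + ((-871 - 4313) - 4322)) = (-2310 - 110*I*sqrt(2)) - ((-13477 + 19*(-601)) + ((-871 - 4313) - 4322)) = (-2310 - 110*I*sqrt(2)) - ((-13477 - 11419) + (-5184 - 4322)) = (-2310 - 110*I*sqrt(2)) - (-24896 - 9506) = (-2310 - 110*I*sqrt(2)) - 1*(-34402) = (-2310 - 110*I*sqrt(2)) + 34402 = 32092 - 110*I*sqrt(2)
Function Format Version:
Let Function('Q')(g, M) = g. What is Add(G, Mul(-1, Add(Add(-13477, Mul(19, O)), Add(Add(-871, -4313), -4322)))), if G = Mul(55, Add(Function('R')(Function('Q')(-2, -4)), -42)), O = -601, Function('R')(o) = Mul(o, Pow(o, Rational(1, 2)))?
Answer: Add(32092, Mul(-110, I, Pow(2, Rational(1, 2)))) ≈ Add(32092., Mul(-155.56, I))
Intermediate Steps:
Function('R')(o) = Pow(o, Rational(3, 2))
G = Add(-2310, Mul(-110, I, Pow(2, Rational(1, 2)))) (G = Mul(55, Add(Pow(-2, Rational(3, 2)), -42)) = Mul(55, Add(Mul(-2, I, Pow(2, Rational(1, 2))), -42)) = Mul(55, Add(-42, Mul(-2, I, Pow(2, Rational(1, 2))))) = Add(-2310, Mul(-110, I, Pow(2, Rational(1, 2)))) ≈ Add(-2310.0, Mul(-155.56, I)))
Add(G, Mul(-1, Add(Add(-13477, Mul(19, O)), Add(Add(-871, -4313), -4322)))) = Add(Add(-2310, Mul(-110, I, Pow(2, Rational(1, 2)))), Mul(-1, Add(Add(-13477, Mul(19, -601)), Add(Add(-871, -4313), -4322)))) = Add(Add(-2310, Mul(-110, I, Pow(2, Rational(1, 2)))), Mul(-1, Add(Add(-13477, -11419), Add(-5184, -4322)))) = Add(Add(-2310, Mul(-110, I, Pow(2, Rational(1, 2)))), Mul(-1, Add(-24896, -9506))) = Add(Add(-2310, Mul(-110, I, Pow(2, Rational(1, 2)))), Mul(-1, -34402)) = Add(Add(-2310, Mul(-110, I, Pow(2, Rational(1, 2)))), 34402) = Add(32092, Mul(-110, I, Pow(2, Rational(1, 2))))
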